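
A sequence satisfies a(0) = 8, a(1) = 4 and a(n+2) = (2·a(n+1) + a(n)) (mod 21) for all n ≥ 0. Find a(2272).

Computing terms: a(0) = 8,  a(1) = 4,  a(2) = 16,  a(3) = 15,  a(4) = 4,  a(5) = 2,  a(6) = 8,  a(7) = 18,  a(8) = 2,  a(9) = 1,  a(10) = 4,  a(11) = 9,  a(12) = 1,  a(13) = 11,  a(14) = 2,  a(15) = 15,  a(16) = 11,  a(17) = 16,  a(18) = 1,  a(19) = 18,  a(20) = 16,  a(21) = 8,  a(22) = 11,  a(23) = 9,  a(24) = 8,  a(25) = 4.
The sequence repeats with period 24.
So a(2272) = a(0 + ((2272-0) mod 24)) = a(16) = 11.

11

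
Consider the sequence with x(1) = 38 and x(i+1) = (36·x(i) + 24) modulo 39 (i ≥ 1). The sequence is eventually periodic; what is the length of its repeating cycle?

6

Computing terms: x(1) = 38, x(2) = 27, x(3) = 21, x(4) = 0, x(5) = 24, x(6) = 30, x(7) = 12, x(8) = 27.
Since x(8) = x(2) = 27, the sequence is eventually periodic: after a pre-period of length 1 it cycles with period 6.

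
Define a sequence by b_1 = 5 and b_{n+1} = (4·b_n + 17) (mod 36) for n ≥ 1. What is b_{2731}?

29

Listing terms: b_1 = 5, b_2 = 1, b_3 = 21, b_4 = 29, b_5 = 25, b_6 = 9, b_7 = 17, b_8 = 13, b_9 = 33, b_{10} = 5.
Since b_{10} = b_1 = 5, the sequence is periodic with period 9.
(2731 - 1) mod 9 = 3, so b_{2731} = b_4 = 29.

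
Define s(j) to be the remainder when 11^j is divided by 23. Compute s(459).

15

Computing terms: s(0) = 1,  s(1) = 11,  s(2) = 6,  s(3) = 20,  s(4) = 13,  s(5) = 5,  s(6) = 9,  s(7) = 7,  s(8) = 8,  s(9) = 19,  s(10) = 2,  s(11) = 22,  s(12) = 12,  s(13) = 17,  s(14) = 3,  s(15) = 10,  s(16) = 18,  s(17) = 14,  s(18) = 16,  s(19) = 15,  s(20) = 4,  s(21) = 21,  s(22) = 1.
The sequence repeats with period 22.
So s(459) = s(0 + ((459-0) mod 22)) = s(19) = 15.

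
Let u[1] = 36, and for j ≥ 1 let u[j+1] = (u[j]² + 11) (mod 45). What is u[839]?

Computing terms: u[1] = 36, u[2] = 2, u[3] = 15, u[4] = 11, u[5] = 42, u[6] = 20, u[7] = 6, u[8] = 2.
Since u[8] = u[2] = 2, the sequence is eventually periodic: after a pre-period of length 1 it cycles with period 6.
For j ≥ 2, u[j] depends only on (j - 2) mod 6. (839 - 2) mod 6 = 3, so u[839] = u[5] = 42.

42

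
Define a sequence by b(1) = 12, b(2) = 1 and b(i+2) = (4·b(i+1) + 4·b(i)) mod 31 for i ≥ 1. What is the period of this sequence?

30

Listing terms: b(1) = 12; b(2) = 1; b(3) = 21; b(4) = 26; b(5) = 2; b(6) = 19; b(7) = 22; b(8) = 9; b(9) = 0; b(10) = 5; b(11) = 20; b(12) = 7; b(13) = 15; b(14) = 26; b(15) = 9; b(16) = 16; b(17) = 7; b(18) = 30; b(19) = 24; b(20) = 30; b(21) = 30; b(22) = 23; b(23) = 26; b(24) = 10; b(25) = 20; b(26) = 27; b(27) = 2; b(28) = 23; b(29) = 7; b(30) = 27; b(31) = 12; b(32) = 1.
Since (b(31), b(32)) = (b(1), b(2)) = (12, 1) (two consecutive terms determine the rest), the sequence is periodic with period 30.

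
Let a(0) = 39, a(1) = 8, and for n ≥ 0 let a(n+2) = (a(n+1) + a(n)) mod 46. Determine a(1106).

1

Listing terms: a(0) = 39; a(1) = 8; a(2) = 1; a(3) = 9; a(4) = 10; a(5) = 19; a(6) = 29; a(7) = 2; a(8) = 31; a(9) = 33; a(10) = 18; a(11) = 5; a(12) = 23; a(13) = 28; a(14) = 5; a(15) = 33; a(16) = 38; a(17) = 25; a(18) = 17; a(19) = 42; a(20) = 13; a(21) = 9; a(22) = 22; a(23) = 31; a(24) = 7; a(25) = 38; a(26) = 45; a(27) = 37; a(28) = 36; a(29) = 27; a(30) = 17; a(31) = 44; a(32) = 15; a(33) = 13; a(34) = 28; a(35) = 41; a(36) = 23; a(37) = 18; a(38) = 41; a(39) = 13; a(40) = 8; a(41) = 21; a(42) = 29; a(43) = 4; a(44) = 33; a(45) = 37; a(46) = 24; a(47) = 15; a(48) = 39; a(49) = 8.
Since (a(48), a(49)) = (a(0), a(1)) = (39, 8) (two consecutive terms determine the rest), the sequence is periodic with period 48.
So a(1106) = a(0 + ((1106-0) mod 48)) = a(2) = 1.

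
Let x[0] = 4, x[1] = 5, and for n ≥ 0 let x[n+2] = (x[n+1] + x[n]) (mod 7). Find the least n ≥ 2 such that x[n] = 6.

7

x[0] = 4, x[1] = 5, x[2] = 2, x[3] = 0, x[4] = 2, x[5] = 2, x[6] = 4, x[7] = 6, x[8] = 3, x[9] = 2, x[10] = 5, x[11] = 0, x[12] = 5, x[13] = 5, x[14] = 3, x[15] = 1, x[16] = 4, x[17] = 5.
The sequence repeats with period 16.
The value 6 first appears (with n ≥ 2) at x[7].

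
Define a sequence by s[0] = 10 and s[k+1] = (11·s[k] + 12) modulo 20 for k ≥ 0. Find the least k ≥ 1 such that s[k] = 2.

1

s[0] = 10,  s[1] = 2,  s[2] = 14,  s[3] = 6,  s[4] = 18,  s[5] = 10.
The sequence repeats with period 5.
The value 2 first appears (with k ≥ 1) at s[1].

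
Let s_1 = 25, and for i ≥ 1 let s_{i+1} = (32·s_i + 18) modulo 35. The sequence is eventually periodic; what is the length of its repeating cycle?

Computing terms: s_1 = 25, s_2 = 13, s_3 = 14, s_4 = 11, s_5 = 20, s_6 = 28, s_7 = 4, s_8 = 6, s_9 = 0, s_{10} = 18, s_{11} = 34, s_{12} = 21, s_{13} = 25.
Since s_{13} = s_1 = 25, the sequence is periodic with period 12.

12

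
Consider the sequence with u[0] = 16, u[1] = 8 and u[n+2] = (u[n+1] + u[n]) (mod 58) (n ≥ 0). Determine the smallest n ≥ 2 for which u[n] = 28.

Computing terms: u[0] = 16; u[1] = 8; u[2] = 24; u[3] = 32; u[4] = 56; u[5] = 30; u[6] = 28; u[7] = 0; u[8] = 28; u[9] = 28; u[10] = 56; u[11] = 26; u[12] = 24; u[13] = 50; u[14] = 16; u[15] = 8.
The sequence repeats with period 14.
The value 28 first appears (with n ≥ 2) at u[6].

6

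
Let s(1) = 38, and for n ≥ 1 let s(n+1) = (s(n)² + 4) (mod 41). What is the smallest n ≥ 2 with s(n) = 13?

s(1) = 38; s(2) = 13; s(3) = 9; s(4) = 3; s(5) = 13.
Since s(5) = s(2) = 13, the sequence is eventually periodic: after a pre-period of length 1 it cycles with period 3.
The value 13 first appears (with n ≥ 2) at s(2).

2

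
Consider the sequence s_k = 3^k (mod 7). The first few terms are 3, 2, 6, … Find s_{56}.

2

Listing terms: s_1 = 3,  s_2 = 2,  s_3 = 6,  s_4 = 4,  s_5 = 5,  s_6 = 1,  s_7 = 3.
The sequence repeats with period 6.
So s_{56} = s_{1 + ((56-1) mod 6)} = s_2 = 2.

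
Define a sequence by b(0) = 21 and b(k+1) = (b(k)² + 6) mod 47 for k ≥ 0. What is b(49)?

7

Computing terms: b(0) = 21,  b(1) = 24,  b(2) = 18,  b(3) = 1,  b(4) = 7,  b(5) = 8,  b(6) = 23,  b(7) = 18.
Since b(7) = b(2) = 18, the sequence is eventually periodic: after a pre-period of length 2 it cycles with period 5.
For k ≥ 2, b(k) depends only on (k - 2) mod 5. (49 - 2) mod 5 = 2, so b(49) = b(4) = 7.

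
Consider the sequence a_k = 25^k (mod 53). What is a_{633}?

a_1 = 25, a_2 = 42, a_3 = 43, a_4 = 15, a_5 = 4, a_6 = 47, a_7 = 9, a_8 = 13, a_9 = 7, a_{10} = 16, a_{11} = 29, a_{12} = 36, a_{13} = 52, a_{14} = 28, a_{15} = 11, a_{16} = 10, a_{17} = 38, a_{18} = 49, a_{19} = 6, a_{20} = 44, a_{21} = 40, a_{22} = 46, a_{23} = 37, a_{24} = 24, a_{25} = 17, a_{26} = 1, a_{27} = 25.
Since a_{27} = a_1 = 25, the sequence is periodic with period 26.
(633 - 1) mod 26 = 8, so a_{633} = a_9 = 7.

7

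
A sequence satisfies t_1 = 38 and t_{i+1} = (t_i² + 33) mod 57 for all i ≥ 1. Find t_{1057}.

t_1 = 38; t_2 = 52; t_3 = 1; t_4 = 34; t_5 = 49; t_6 = 40; t_7 = 37; t_8 = 34.
Since t_8 = t_4 = 34, the sequence is eventually periodic: after a pre-period of length 3 it cycles with period 4.
For i ≥ 4, t_i depends only on (i - 4) mod 4. (1057 - 4) mod 4 = 1, so t_{1057} = t_5 = 49.

49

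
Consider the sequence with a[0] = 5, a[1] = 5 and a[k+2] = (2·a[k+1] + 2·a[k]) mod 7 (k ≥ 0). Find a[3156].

Computing terms: a[0] = 5; a[1] = 5; a[2] = 6; a[3] = 1; a[4] = 0; a[5] = 2; a[6] = 4; a[7] = 5; a[8] = 4; a[9] = 4; a[10] = 2; a[11] = 5; a[12] = 0; a[13] = 3; a[14] = 6; a[15] = 4; a[16] = 6; a[17] = 6; a[18] = 3; a[19] = 4; a[20] = 0; a[21] = 1; a[22] = 2; a[23] = 6; a[24] = 2; a[25] = 2; a[26] = 1; a[27] = 6; a[28] = 0; a[29] = 5; a[30] = 3; a[31] = 2; a[32] = 3; a[33] = 3; a[34] = 5; a[35] = 2; a[36] = 0; a[37] = 4; a[38] = 1; a[39] = 3; a[40] = 1; a[41] = 1; a[42] = 4; a[43] = 3; a[44] = 0; a[45] = 6; a[46] = 5; a[47] = 1; a[48] = 5; a[49] = 5.
Since (a[48], a[49]) = (a[0], a[1]) = (5, 5) (two consecutive terms determine the rest), the sequence is periodic with period 48.
(3156 - 0) mod 48 = 36, so a[3156] = a[36] = 0.

0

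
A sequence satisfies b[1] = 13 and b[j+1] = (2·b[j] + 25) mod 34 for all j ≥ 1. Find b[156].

7

Listing terms: b[1] = 13,  b[2] = 17,  b[3] = 25,  b[4] = 7,  b[5] = 5,  b[6] = 1,  b[7] = 27,  b[8] = 11,  b[9] = 13.
Since b[9] = b[1] = 13, the sequence is periodic with period 8.
So b[156] = b[1 + ((156-1) mod 8)] = b[4] = 7.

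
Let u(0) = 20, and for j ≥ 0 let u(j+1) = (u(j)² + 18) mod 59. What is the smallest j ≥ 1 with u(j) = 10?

5

u(0) = 20, u(1) = 5, u(2) = 43, u(3) = 38, u(4) = 46, u(5) = 10, u(6) = 0, u(7) = 18, u(8) = 47, u(9) = 44, u(10) = 7, u(11) = 8, u(12) = 23, u(13) = 16, u(14) = 38.
Since u(14) = u(3) = 38, the sequence is eventually periodic: after a pre-period of length 3 it cycles with period 11.
The value 10 first appears (with j ≥ 1) at u(5).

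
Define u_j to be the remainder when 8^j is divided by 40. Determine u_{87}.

Computing terms: u_1 = 8; u_2 = 24; u_3 = 32; u_4 = 16; u_5 = 8.
Since u_5 = u_1 = 8, the sequence is periodic with period 4.
So u_{87} = u_{1 + ((87-1) mod 4)} = u_3 = 32.

32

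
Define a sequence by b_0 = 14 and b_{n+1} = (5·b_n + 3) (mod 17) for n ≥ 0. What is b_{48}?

14

We have b_0 = 14, b_1 = 5, b_2 = 11, b_3 = 7, b_4 = 4, b_5 = 6, b_6 = 16, b_7 = 15, b_8 = 10, b_9 = 2, b_{10} = 13, b_{11} = 0, b_{12} = 3, b_{13} = 1, b_{14} = 8, b_{15} = 9, b_{16} = 14.
Since b_{16} = b_0 = 14, the sequence is periodic with period 16.
(48 - 0) mod 16 = 0, so b_{48} = b_0 = 14.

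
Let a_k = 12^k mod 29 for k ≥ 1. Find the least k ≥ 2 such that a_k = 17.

a_1 = 12, a_2 = 28, a_3 = 17, a_4 = 1, a_5 = 12.
Since a_5 = a_1 = 12, the sequence is periodic with period 4.
The value 17 first appears (with k ≥ 2) at a_3.

3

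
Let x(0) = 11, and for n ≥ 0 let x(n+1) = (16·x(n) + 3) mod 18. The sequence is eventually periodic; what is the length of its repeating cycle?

We have x(0) = 11, x(1) = 17, x(2) = 5, x(3) = 11.
The sequence repeats with period 3.

3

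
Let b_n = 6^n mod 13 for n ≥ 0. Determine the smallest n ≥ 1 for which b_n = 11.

11

b_0 = 1, b_1 = 6, b_2 = 10, b_3 = 8, b_4 = 9, b_5 = 2, b_6 = 12, b_7 = 7, b_8 = 3, b_9 = 5, b_{10} = 4, b_{11} = 11, b_{12} = 1.
Since b_{12} = b_0 = 1, the sequence is periodic with period 12.
The value 11 first appears (with n ≥ 1) at b_{11}.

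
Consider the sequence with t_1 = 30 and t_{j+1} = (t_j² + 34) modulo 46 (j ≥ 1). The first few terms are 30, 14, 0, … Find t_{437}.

t_1 = 30; t_2 = 14; t_3 = 0; t_4 = 34; t_5 = 40; t_6 = 24; t_7 = 12; t_8 = 40.
Since t_8 = t_5 = 40, the sequence is eventually periodic: after a pre-period of length 4 it cycles with period 3.
For j ≥ 5, t_j depends only on (j - 5) mod 3. (437 - 5) mod 3 = 0, so t_{437} = t_5 = 40.

40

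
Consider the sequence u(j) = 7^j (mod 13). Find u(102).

u(1) = 7,  u(2) = 10,  u(3) = 5,  u(4) = 9,  u(5) = 11,  u(6) = 12,  u(7) = 6,  u(8) = 3,  u(9) = 8,  u(10) = 4,  u(11) = 2,  u(12) = 1,  u(13) = 7.
Since u(13) = u(1) = 7, the sequence is periodic with period 12.
So u(102) = u(1 + ((102-1) mod 12)) = u(6) = 12.

12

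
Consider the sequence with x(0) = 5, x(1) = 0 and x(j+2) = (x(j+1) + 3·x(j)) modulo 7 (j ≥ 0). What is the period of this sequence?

24

Listing terms: x(0) = 5; x(1) = 0; x(2) = 1; x(3) = 1; x(4) = 4; x(5) = 0; x(6) = 5; x(7) = 5; x(8) = 6; x(9) = 0; x(10) = 4; x(11) = 4; x(12) = 2; x(13) = 0; x(14) = 6; x(15) = 6; x(16) = 3; x(17) = 0; x(18) = 2; x(19) = 2; x(20) = 1; x(21) = 0; x(22) = 3; x(23) = 3; x(24) = 5; x(25) = 0.
Since (x(24), x(25)) = (x(0), x(1)) = (5, 0) (two consecutive terms determine the rest), the sequence is periodic with period 24.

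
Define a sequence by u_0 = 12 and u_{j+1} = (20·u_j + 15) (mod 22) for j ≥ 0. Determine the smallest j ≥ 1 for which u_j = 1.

5

We have u_0 = 12,  u_1 = 13,  u_2 = 11,  u_3 = 15,  u_4 = 7,  u_5 = 1,  u_6 = 13.
Since u_6 = u_1 = 13, the sequence is eventually periodic: after a pre-period of length 1 it cycles with period 5.
The value 1 first appears (with j ≥ 1) at u_5.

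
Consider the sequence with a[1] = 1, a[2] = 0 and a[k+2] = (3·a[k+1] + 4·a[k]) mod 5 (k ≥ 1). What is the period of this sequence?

10

Listing terms: a[1] = 1, a[2] = 0, a[3] = 4, a[4] = 2, a[5] = 2, a[6] = 4, a[7] = 0, a[8] = 1, a[9] = 3, a[10] = 3, a[11] = 1, a[12] = 0.
Since (a[11], a[12]) = (a[1], a[2]) = (1, 0) (two consecutive terms determine the rest), the sequence is periodic with period 10.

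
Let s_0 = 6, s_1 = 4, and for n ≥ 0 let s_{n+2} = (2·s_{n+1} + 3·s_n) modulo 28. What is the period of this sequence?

6

Listing terms: s_0 = 6; s_1 = 4; s_2 = 26; s_3 = 8; s_4 = 10; s_5 = 16; s_6 = 6; s_7 = 4.
Since (s_6, s_7) = (s_0, s_1) = (6, 4) (two consecutive terms determine the rest), the sequence is periodic with period 6.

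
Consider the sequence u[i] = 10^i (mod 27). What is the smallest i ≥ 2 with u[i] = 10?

Listing terms: u[1] = 10, u[2] = 19, u[3] = 1, u[4] = 10.
The sequence repeats with period 3.
The value 10 next appears (with i ≥ 2) at u[4].

4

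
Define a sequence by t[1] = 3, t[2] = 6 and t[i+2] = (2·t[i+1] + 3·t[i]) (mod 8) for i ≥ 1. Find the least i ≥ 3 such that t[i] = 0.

We have t[1] = 3,  t[2] = 6,  t[3] = 5,  t[4] = 4,  t[5] = 7,  t[6] = 2,  t[7] = 1,  t[8] = 0,  t[9] = 3,  t[10] = 6.
Since (t[9], t[10]) = (t[1], t[2]) = (3, 6) (two consecutive terms determine the rest), the sequence is periodic with period 8.
The value 0 first appears (with i ≥ 3) at t[8].

8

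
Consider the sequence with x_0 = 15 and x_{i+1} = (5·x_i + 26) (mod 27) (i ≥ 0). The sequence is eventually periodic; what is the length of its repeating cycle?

Computing terms: x_0 = 15,  x_1 = 20,  x_2 = 18,  x_3 = 8,  x_4 = 12,  x_5 = 5,  x_6 = 24,  x_7 = 11,  x_8 = 0,  x_9 = 26,  x_{10} = 21,  x_{11} = 23,  x_{12} = 6,  x_{13} = 2,  x_{14} = 9,  x_{15} = 17,  x_{16} = 3,  x_{17} = 14,  x_{18} = 15.
The sequence repeats with period 18.

18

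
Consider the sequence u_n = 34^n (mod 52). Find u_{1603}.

44

u_1 = 34; u_2 = 12; u_3 = 44; u_4 = 40; u_5 = 8; u_6 = 12.
Since u_6 = u_2 = 12, the sequence is eventually periodic: after a pre-period of length 1 it cycles with period 4.
For n ≥ 2, u_n depends only on (n - 2) mod 4. (1603 - 2) mod 4 = 1, so u_{1603} = u_3 = 44.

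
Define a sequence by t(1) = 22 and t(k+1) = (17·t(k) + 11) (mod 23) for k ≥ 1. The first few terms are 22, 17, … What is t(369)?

3

We have t(1) = 22,  t(2) = 17,  t(3) = 1,  t(4) = 5,  t(5) = 4,  t(6) = 10,  t(7) = 20,  t(8) = 6,  t(9) = 21,  t(10) = 0,  t(11) = 11,  t(12) = 14,  t(13) = 19,  t(14) = 12,  t(15) = 8,  t(16) = 9,  t(17) = 3,  t(18) = 16,  t(19) = 7,  t(20) = 15,  t(21) = 13,  t(22) = 2,  t(23) = 22.
The sequence repeats with period 22.
(369 - 1) mod 22 = 16, so t(369) = t(17) = 3.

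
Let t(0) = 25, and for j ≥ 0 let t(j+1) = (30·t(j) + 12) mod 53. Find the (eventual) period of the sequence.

4

t(0) = 25; t(1) = 20; t(2) = 29; t(3) = 34; t(4) = 25.
The sequence repeats with period 4.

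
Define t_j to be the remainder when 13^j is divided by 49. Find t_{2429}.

Listing terms: t_0 = 1; t_1 = 13; t_2 = 22; t_3 = 41; t_4 = 43; t_5 = 20; t_6 = 15; t_7 = 48; t_8 = 36; t_9 = 27; t_{10} = 8; t_{11} = 6; t_{12} = 29; t_{13} = 34; t_{14} = 1.
The sequence repeats with period 14.
(2429 - 0) mod 14 = 7, so t_{2429} = t_7 = 48.

48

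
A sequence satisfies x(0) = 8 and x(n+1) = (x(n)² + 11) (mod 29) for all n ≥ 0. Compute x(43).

x(0) = 8, x(1) = 17, x(2) = 10, x(3) = 24, x(4) = 7, x(5) = 2, x(6) = 15, x(7) = 4, x(8) = 27, x(9) = 15.
Since x(9) = x(6) = 15, the sequence is eventually periodic: after a pre-period of length 6 it cycles with period 3.
For n ≥ 6, x(n) depends only on (n - 6) mod 3. (43 - 6) mod 3 = 1, so x(43) = x(7) = 4.

4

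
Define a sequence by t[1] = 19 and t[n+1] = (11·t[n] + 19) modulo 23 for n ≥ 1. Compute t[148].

Computing terms: t[1] = 19, t[2] = 21, t[3] = 20, t[4] = 9, t[5] = 3, t[6] = 6, t[7] = 16, t[8] = 11, t[9] = 2, t[10] = 18, t[11] = 10, t[12] = 14, t[13] = 12, t[14] = 13, t[15] = 1, t[16] = 7, t[17] = 4, t[18] = 17, t[19] = 22, t[20] = 8, t[21] = 15, t[22] = 0, t[23] = 19.
Since t[23] = t[1] = 19, the sequence is periodic with period 22.
So t[148] = t[1 + ((148-1) mod 22)] = t[16] = 7.

7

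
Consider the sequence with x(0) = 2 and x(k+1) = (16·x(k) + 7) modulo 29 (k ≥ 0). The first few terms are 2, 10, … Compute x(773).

x(0) = 2, x(1) = 10, x(2) = 22, x(3) = 11, x(4) = 9, x(5) = 6, x(6) = 16, x(7) = 2.
The sequence repeats with period 7.
(773 - 0) mod 7 = 3, so x(773) = x(3) = 11.

11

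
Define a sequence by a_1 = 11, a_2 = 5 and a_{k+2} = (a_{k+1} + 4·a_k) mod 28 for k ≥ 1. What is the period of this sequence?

a_1 = 11,  a_2 = 5,  a_3 = 21,  a_4 = 13,  a_5 = 13,  a_6 = 9,  a_7 = 5,  a_8 = 13,  a_9 = 5,  a_{10} = 1,  a_{11} = 21,  a_{12} = 25,  a_{13} = 25,  a_{14} = 13,  a_{15} = 1,  a_{16} = 25,  a_{17} = 1,  a_{18} = 17,  a_{19} = 21,  a_{20} = 5,  a_{21} = 5,  a_{22} = 25,  a_{23} = 17,  a_{24} = 5,  a_{25} = 17,  a_{26} = 9,  a_{27} = 21,  a_{28} = 1,  a_{29} = 1,  a_{30} = 5,  a_{31} = 9,  a_{32} = 1,  a_{33} = 9,  a_{34} = 13,  a_{35} = 21,  a_{36} = 17,  a_{37} = 17,  a_{38} = 1,  a_{39} = 13,  a_{40} = 17,  a_{41} = 13,  a_{42} = 25,  a_{43} = 21,  a_{44} = 9,  a_{45} = 9,  a_{46} = 17,  a_{47} = 25,  a_{48} = 9,  a_{49} = 25,  a_{50} = 5,  a_{51} = 21.
Since (a_{50}, a_{51}) = (a_2, a_3) = (5, 21) (two consecutive terms determine the rest), the sequence is eventually periodic: after a pre-period of length 1 it cycles with period 48.

48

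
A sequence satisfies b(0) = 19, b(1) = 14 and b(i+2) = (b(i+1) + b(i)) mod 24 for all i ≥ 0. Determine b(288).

19

Listing terms: b(0) = 19; b(1) = 14; b(2) = 9; b(3) = 23; b(4) = 8; b(5) = 7; b(6) = 15; b(7) = 22; b(8) = 13; b(9) = 11; b(10) = 0; b(11) = 11; b(12) = 11; b(13) = 22; b(14) = 9; b(15) = 7; b(16) = 16; b(17) = 23; b(18) = 15; b(19) = 14; b(20) = 5; b(21) = 19; b(22) = 0; b(23) = 19; b(24) = 19; b(25) = 14.
Since (b(24), b(25)) = (b(0), b(1)) = (19, 14) (two consecutive terms determine the rest), the sequence is periodic with period 24.
So b(288) = b(0 + ((288-0) mod 24)) = b(0) = 19.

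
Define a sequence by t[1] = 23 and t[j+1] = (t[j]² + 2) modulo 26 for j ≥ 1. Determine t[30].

We have t[1] = 23, t[2] = 11, t[3] = 19, t[4] = 25, t[5] = 3, t[6] = 11.
Since t[6] = t[2] = 11, the sequence is eventually periodic: after a pre-period of length 1 it cycles with period 4.
For j ≥ 2, t[j] depends only on (j - 2) mod 4. (30 - 2) mod 4 = 0, so t[30] = t[2] = 11.

11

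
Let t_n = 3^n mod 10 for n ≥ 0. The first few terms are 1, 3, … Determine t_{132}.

1

We have t_0 = 1,  t_1 = 3,  t_2 = 9,  t_3 = 7,  t_4 = 1.
Since t_4 = t_0 = 1, the sequence is periodic with period 4.
(132 - 0) mod 4 = 0, so t_{132} = t_0 = 1.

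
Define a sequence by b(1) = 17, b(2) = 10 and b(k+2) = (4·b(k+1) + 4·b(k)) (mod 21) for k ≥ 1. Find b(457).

17

Listing terms: b(1) = 17; b(2) = 10; b(3) = 3; b(4) = 10; b(5) = 10; b(6) = 17; b(7) = 3; b(8) = 17; b(9) = 17; b(10) = 10.
Since (b(9), b(10)) = (b(1), b(2)) = (17, 10) (two consecutive terms determine the rest), the sequence is periodic with period 8.
(457 - 1) mod 8 = 0, so b(457) = b(1) = 17.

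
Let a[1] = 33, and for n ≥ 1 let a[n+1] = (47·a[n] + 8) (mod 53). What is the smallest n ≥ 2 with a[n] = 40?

13

a[1] = 33,  a[2] = 22,  a[3] = 35,  a[4] = 10,  a[5] = 1,  a[6] = 2,  a[7] = 49,  a[8] = 32,  a[9] = 28,  a[10] = 52,  a[11] = 14,  a[12] = 30,  a[13] = 40,  a[14] = 33.
Since a[14] = a[1] = 33, the sequence is periodic with period 13.
The value 40 first appears (with n ≥ 2) at a[13].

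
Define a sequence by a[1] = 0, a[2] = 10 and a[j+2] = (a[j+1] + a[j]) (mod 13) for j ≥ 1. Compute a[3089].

2

Computing terms: a[1] = 0, a[2] = 10, a[3] = 10, a[4] = 7, a[5] = 4, a[6] = 11, a[7] = 2, a[8] = 0, a[9] = 2, a[10] = 2, a[11] = 4, a[12] = 6, a[13] = 10, a[14] = 3, a[15] = 0, a[16] = 3, a[17] = 3, a[18] = 6, a[19] = 9, a[20] = 2, a[21] = 11, a[22] = 0, a[23] = 11, a[24] = 11, a[25] = 9, a[26] = 7, a[27] = 3, a[28] = 10, a[29] = 0, a[30] = 10.
Since (a[29], a[30]) = (a[1], a[2]) = (0, 10) (two consecutive terms determine the rest), the sequence is periodic with period 28.
So a[3089] = a[1 + ((3089-1) mod 28)] = a[9] = 2.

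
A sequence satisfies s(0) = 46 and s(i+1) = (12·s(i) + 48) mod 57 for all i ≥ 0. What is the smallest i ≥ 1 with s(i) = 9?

We have s(0) = 46, s(1) = 30, s(2) = 9, s(3) = 42, s(4) = 39, s(5) = 3, s(6) = 27, s(7) = 30.
Since s(7) = s(1) = 30, the sequence is eventually periodic: after a pre-period of length 1 it cycles with period 6.
The value 9 first appears (with i ≥ 1) at s(2).

2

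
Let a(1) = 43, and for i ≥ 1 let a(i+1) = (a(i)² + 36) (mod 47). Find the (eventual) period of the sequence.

9

Listing terms: a(1) = 43; a(2) = 5; a(3) = 14; a(4) = 44; a(5) = 45; a(6) = 40; a(7) = 38; a(8) = 23; a(9) = 1; a(10) = 37; a(11) = 42; a(12) = 14.
Since a(12) = a(3) = 14, the sequence is eventually periodic: after a pre-period of length 2 it cycles with period 9.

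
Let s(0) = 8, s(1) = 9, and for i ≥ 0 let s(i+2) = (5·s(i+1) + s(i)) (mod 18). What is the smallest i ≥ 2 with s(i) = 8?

Computing terms: s(0) = 8,  s(1) = 9,  s(2) = 17,  s(3) = 4,  s(4) = 1,  s(5) = 9,  s(6) = 10,  s(7) = 5,  s(8) = 17,  s(9) = 0,  s(10) = 17,  s(11) = 13,  s(12) = 10,  s(13) = 9,  s(14) = 1,  s(15) = 14,  s(16) = 17,  s(17) = 9,  s(18) = 8,  s(19) = 13,  s(20) = 1,  s(21) = 0,  s(22) = 1,  s(23) = 5,  s(24) = 8,  s(25) = 9.
Since (s(24), s(25)) = (s(0), s(1)) = (8, 9) (two consecutive terms determine the rest), the sequence is periodic with period 24.
The value 8 first appears (with i ≥ 2) at s(18).

18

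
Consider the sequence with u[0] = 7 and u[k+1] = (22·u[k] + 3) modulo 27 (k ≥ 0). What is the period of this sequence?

Computing terms: u[0] = 7, u[1] = 22, u[2] = 1, u[3] = 25, u[4] = 13, u[5] = 19, u[6] = 16, u[7] = 4, u[8] = 10, u[9] = 7.
Since u[9] = u[0] = 7, the sequence is periodic with period 9.

9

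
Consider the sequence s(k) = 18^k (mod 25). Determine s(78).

s(0) = 1; s(1) = 18; s(2) = 24; s(3) = 7; s(4) = 1.
The sequence repeats with period 4.
So s(78) = s(0 + ((78-0) mod 4)) = s(2) = 24.

24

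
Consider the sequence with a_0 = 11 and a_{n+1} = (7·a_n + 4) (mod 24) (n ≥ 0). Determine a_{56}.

19

a_0 = 11, a_1 = 9, a_2 = 19, a_3 = 17, a_4 = 3, a_5 = 1, a_6 = 11.
The sequence repeats with period 6.
So a_{56} = a_{0 + ((56-0) mod 6)} = a_2 = 19.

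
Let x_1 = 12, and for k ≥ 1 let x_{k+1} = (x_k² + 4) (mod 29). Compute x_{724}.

27

Computing terms: x_1 = 12,  x_2 = 3,  x_3 = 13,  x_4 = 28,  x_5 = 5,  x_6 = 0,  x_7 = 4,  x_8 = 20,  x_9 = 27,  x_{10} = 8,  x_{11} = 10,  x_{12} = 17,  x_{13} = 3.
Since x_{13} = x_2 = 3, the sequence is eventually periodic: after a pre-period of length 1 it cycles with period 11.
For k ≥ 2, x_k depends only on (k - 2) mod 11. (724 - 2) mod 11 = 7, so x_{724} = x_9 = 27.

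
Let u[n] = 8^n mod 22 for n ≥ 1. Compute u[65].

Computing terms: u[1] = 8,  u[2] = 20,  u[3] = 6,  u[4] = 4,  u[5] = 10,  u[6] = 14,  u[7] = 2,  u[8] = 16,  u[9] = 18,  u[10] = 12,  u[11] = 8.
The sequence repeats with period 10.
So u[65] = u[1 + ((65-1) mod 10)] = u[5] = 10.

10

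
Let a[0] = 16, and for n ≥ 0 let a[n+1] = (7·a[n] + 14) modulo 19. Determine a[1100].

3

Listing terms: a[0] = 16, a[1] = 12, a[2] = 3, a[3] = 16.
The sequence repeats with period 3.
So a[1100] = a[0 + ((1100-0) mod 3)] = a[2] = 3.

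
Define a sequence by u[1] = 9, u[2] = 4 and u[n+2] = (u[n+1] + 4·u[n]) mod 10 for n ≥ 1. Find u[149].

6

Listing terms: u[1] = 9, u[2] = 4, u[3] = 0, u[4] = 6, u[5] = 6, u[6] = 0, u[7] = 4, u[8] = 4, u[9] = 0.
Since (u[8], u[9]) = (u[2], u[3]) = (4, 0) (two consecutive terms determine the rest), the sequence is eventually periodic: after a pre-period of length 1 it cycles with period 6.
For n ≥ 2, u[n] depends only on (n - 2) mod 6. (149 - 2) mod 6 = 3, so u[149] = u[5] = 6.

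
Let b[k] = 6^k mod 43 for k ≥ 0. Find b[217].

b[0] = 1, b[1] = 6, b[2] = 36, b[3] = 1.
Since b[3] = b[0] = 1, the sequence is periodic with period 3.
So b[217] = b[0 + ((217-0) mod 3)] = b[1] = 6.

6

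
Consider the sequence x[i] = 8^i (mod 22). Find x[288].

Listing terms: x[0] = 1; x[1] = 8; x[2] = 20; x[3] = 6; x[4] = 4; x[5] = 10; x[6] = 14; x[7] = 2; x[8] = 16; x[9] = 18; x[10] = 12; x[11] = 8.
Since x[11] = x[1] = 8, the sequence is eventually periodic: after a pre-period of length 1 it cycles with period 10.
For i ≥ 1, x[i] depends only on (i - 1) mod 10. (288 - 1) mod 10 = 7, so x[288] = x[8] = 16.

16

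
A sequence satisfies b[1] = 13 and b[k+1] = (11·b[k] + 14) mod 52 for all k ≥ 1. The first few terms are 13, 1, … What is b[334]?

b[1] = 13,  b[2] = 1,  b[3] = 25,  b[4] = 29,  b[5] = 21,  b[6] = 37,  b[7] = 5,  b[8] = 17,  b[9] = 45,  b[10] = 41,  b[11] = 49,  b[12] = 33,  b[13] = 13.
Since b[13] = b[1] = 13, the sequence is periodic with period 12.
So b[334] = b[1 + ((334-1) mod 12)] = b[10] = 41.

41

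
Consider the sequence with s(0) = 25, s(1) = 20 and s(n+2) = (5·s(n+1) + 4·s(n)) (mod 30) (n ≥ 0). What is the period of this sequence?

8

s(0) = 25,  s(1) = 20,  s(2) = 20,  s(3) = 0,  s(4) = 20,  s(5) = 10,  s(6) = 10,  s(7) = 0,  s(8) = 10,  s(9) = 20,  s(10) = 20.
Since (s(9), s(10)) = (s(1), s(2)) = (20, 20) (two consecutive terms determine the rest), the sequence is eventually periodic: after a pre-period of length 1 it cycles with period 8.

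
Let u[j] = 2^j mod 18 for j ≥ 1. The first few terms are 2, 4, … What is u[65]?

14

We have u[1] = 2; u[2] = 4; u[3] = 8; u[4] = 16; u[5] = 14; u[6] = 10; u[7] = 2.
Since u[7] = u[1] = 2, the sequence is periodic with period 6.
(65 - 1) mod 6 = 4, so u[65] = u[5] = 14.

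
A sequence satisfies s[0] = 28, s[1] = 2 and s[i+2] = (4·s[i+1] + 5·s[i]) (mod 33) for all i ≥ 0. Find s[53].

We have s[0] = 28, s[1] = 2, s[2] = 16, s[3] = 8, s[4] = 13, s[5] = 26, s[6] = 4, s[7] = 14, s[8] = 10, s[9] = 11, s[10] = 28, s[11] = 2.
The sequence repeats with period 10.
(53 - 0) mod 10 = 3, so s[53] = s[3] = 8.

8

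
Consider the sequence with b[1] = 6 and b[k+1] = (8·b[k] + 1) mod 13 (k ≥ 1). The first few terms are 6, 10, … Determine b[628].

12

We have b[1] = 6; b[2] = 10; b[3] = 3; b[4] = 12; b[5] = 6.
Since b[5] = b[1] = 6, the sequence is periodic with period 4.
So b[628] = b[1 + ((628-1) mod 4)] = b[4] = 12.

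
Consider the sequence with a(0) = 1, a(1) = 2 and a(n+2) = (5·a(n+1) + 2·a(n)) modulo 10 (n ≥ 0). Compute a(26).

We have a(0) = 1, a(1) = 2, a(2) = 2, a(3) = 4, a(4) = 4, a(5) = 8, a(6) = 8, a(7) = 6, a(8) = 6, a(9) = 2, a(10) = 2.
Since (a(9), a(10)) = (a(1), a(2)) = (2, 2) (two consecutive terms determine the rest), the sequence is eventually periodic: after a pre-period of length 1 it cycles with period 8.
For n ≥ 1, a(n) depends only on (n - 1) mod 8. (26 - 1) mod 8 = 1, so a(26) = a(2) = 2.

2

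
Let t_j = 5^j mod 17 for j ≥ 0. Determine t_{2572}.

4

We have t_0 = 1; t_1 = 5; t_2 = 8; t_3 = 6; t_4 = 13; t_5 = 14; t_6 = 2; t_7 = 10; t_8 = 16; t_9 = 12; t_{10} = 9; t_{11} = 11; t_{12} = 4; t_{13} = 3; t_{14} = 15; t_{15} = 7; t_{16} = 1.
The sequence repeats with period 16.
(2572 - 0) mod 16 = 12, so t_{2572} = t_{12} = 4.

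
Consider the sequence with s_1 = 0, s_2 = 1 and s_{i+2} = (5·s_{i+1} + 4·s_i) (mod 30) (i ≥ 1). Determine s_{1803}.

Listing terms: s_1 = 0,  s_2 = 1,  s_3 = 5,  s_4 = 29,  s_5 = 15,  s_6 = 11,  s_7 = 25,  s_8 = 19,  s_9 = 15,  s_{10} = 1,  s_{11} = 5.
Since (s_{10}, s_{11}) = (s_2, s_3) = (1, 5) (two consecutive terms determine the rest), the sequence is eventually periodic: after a pre-period of length 1 it cycles with period 8.
For i ≥ 2, s_i depends only on (i - 2) mod 8. (1803 - 2) mod 8 = 1, so s_{1803} = s_3 = 5.

5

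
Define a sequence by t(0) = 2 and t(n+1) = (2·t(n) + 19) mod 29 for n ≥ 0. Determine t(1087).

17

Listing terms: t(0) = 2, t(1) = 23, t(2) = 7, t(3) = 4, t(4) = 27, t(5) = 15, t(6) = 20, t(7) = 1, t(8) = 21, t(9) = 3, t(10) = 25, t(11) = 11, t(12) = 12, t(13) = 14, t(14) = 18, t(15) = 26, t(16) = 13, t(17) = 16, t(18) = 22, t(19) = 5, t(20) = 0, t(21) = 19, t(22) = 28, t(23) = 17, t(24) = 24, t(25) = 9, t(26) = 8, t(27) = 6, t(28) = 2.
The sequence repeats with period 28.
So t(1087) = t(0 + ((1087-0) mod 28)) = t(23) = 17.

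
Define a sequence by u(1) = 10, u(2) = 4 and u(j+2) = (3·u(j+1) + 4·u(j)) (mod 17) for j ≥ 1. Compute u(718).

Computing terms: u(1) = 10,  u(2) = 4,  u(3) = 1,  u(4) = 2,  u(5) = 10,  u(6) = 4.
Since (u(5), u(6)) = (u(1), u(2)) = (10, 4) (two consecutive terms determine the rest), the sequence is periodic with period 4.
(718 - 1) mod 4 = 1, so u(718) = u(2) = 4.

4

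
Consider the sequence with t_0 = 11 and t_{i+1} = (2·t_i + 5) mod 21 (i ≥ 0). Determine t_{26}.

17

We have t_0 = 11,  t_1 = 6,  t_2 = 17,  t_3 = 18,  t_4 = 20,  t_5 = 3,  t_6 = 11.
The sequence repeats with period 6.
So t_{26} = t_{0 + ((26-0) mod 6)} = t_2 = 17.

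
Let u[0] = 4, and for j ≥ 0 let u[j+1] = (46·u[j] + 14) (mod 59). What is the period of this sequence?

29

Computing terms: u[0] = 4,  u[1] = 21,  u[2] = 36,  u[3] = 18,  u[4] = 16,  u[5] = 42,  u[6] = 58,  u[7] = 27,  u[8] = 17,  u[9] = 29,  u[10] = 50,  u[11] = 13,  u[12] = 22,  u[13] = 23,  u[14] = 10,  u[15] = 2,  u[16] = 47,  u[17] = 52,  u[18] = 46,  u[19] = 6,  u[20] = 54,  u[21] = 20,  u[22] = 49,  u[23] = 26,  u[24] = 30,  u[25] = 37,  u[26] = 5,  u[27] = 8,  u[28] = 28,  u[29] = 4.
The sequence repeats with period 29.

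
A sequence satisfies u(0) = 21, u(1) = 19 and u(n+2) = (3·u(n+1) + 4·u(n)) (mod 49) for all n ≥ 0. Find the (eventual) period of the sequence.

42

Computing terms: u(0) = 21; u(1) = 19; u(2) = 43; u(3) = 9; u(4) = 3; u(5) = 45; u(6) = 0; u(7) = 33; u(8) = 1; u(9) = 37; u(10) = 17; u(11) = 3; u(12) = 28; u(13) = 47; u(14) = 8; u(15) = 16; u(16) = 31; u(17) = 10; u(18) = 7; u(19) = 12; u(20) = 15; u(21) = 44; u(22) = 45; u(23) = 17; u(24) = 35; u(25) = 26; u(26) = 22; u(27) = 23; u(28) = 10; u(29) = 24; u(30) = 14; u(31) = 40; u(32) = 29; u(33) = 2; u(34) = 24; u(35) = 31; u(36) = 42; u(37) = 5; u(38) = 36; u(39) = 30; u(40) = 38; u(41) = 38; u(42) = 21; u(43) = 19.
The sequence repeats with period 42.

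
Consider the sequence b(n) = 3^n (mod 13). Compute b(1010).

b(0) = 1; b(1) = 3; b(2) = 9; b(3) = 1.
The sequence repeats with period 3.
(1010 - 0) mod 3 = 2, so b(1010) = b(2) = 9.

9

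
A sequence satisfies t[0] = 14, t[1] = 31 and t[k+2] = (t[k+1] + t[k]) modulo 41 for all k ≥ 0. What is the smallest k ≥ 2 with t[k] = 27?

Computing terms: t[0] = 14,  t[1] = 31,  t[2] = 4,  t[3] = 35,  t[4] = 39,  t[5] = 33,  t[6] = 31,  t[7] = 23,  t[8] = 13,  t[9] = 36,  t[10] = 8,  t[11] = 3,  t[12] = 11,  t[13] = 14,  t[14] = 25,  t[15] = 39,  t[16] = 23,  t[17] = 21,  t[18] = 3,  t[19] = 24,  t[20] = 27,  t[21] = 10,  t[22] = 37,  t[23] = 6,  t[24] = 2,  t[25] = 8,  t[26] = 10,  t[27] = 18,  t[28] = 28,  t[29] = 5,  t[30] = 33,  t[31] = 38,  t[32] = 30,  t[33] = 27,  t[34] = 16,  t[35] = 2,  t[36] = 18,  t[37] = 20,  t[38] = 38,  t[39] = 17,  t[40] = 14,  t[41] = 31.
Since (t[40], t[41]) = (t[0], t[1]) = (14, 31) (two consecutive terms determine the rest), the sequence is periodic with period 40.
The value 27 first appears (with k ≥ 2) at t[20].

20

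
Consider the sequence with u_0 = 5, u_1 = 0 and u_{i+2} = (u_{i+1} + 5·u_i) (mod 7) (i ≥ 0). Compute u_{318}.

We have u_0 = 5,  u_1 = 0,  u_2 = 4,  u_3 = 4,  u_4 = 3,  u_5 = 2,  u_6 = 3,  u_7 = 6,  u_8 = 0,  u_9 = 2,  u_{10} = 2,  u_{11} = 5,  u_{12} = 1,  u_{13} = 5,  u_{14} = 3,  u_{15} = 0,  u_{16} = 1,  u_{17} = 1,  u_{18} = 6,  u_{19} = 4,  u_{20} = 6,  u_{21} = 5,  u_{22} = 0.
Since (u_{21}, u_{22}) = (u_0, u_1) = (5, 0) (two consecutive terms determine the rest), the sequence is periodic with period 21.
So u_{318} = u_{0 + ((318-0) mod 21)} = u_3 = 4.

4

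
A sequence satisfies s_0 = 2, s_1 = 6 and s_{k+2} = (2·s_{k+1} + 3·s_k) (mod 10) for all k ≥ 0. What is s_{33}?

6

s_0 = 2,  s_1 = 6,  s_2 = 8,  s_3 = 4,  s_4 = 2,  s_5 = 6.
The sequence repeats with period 4.
(33 - 0) mod 4 = 1, so s_{33} = s_1 = 6.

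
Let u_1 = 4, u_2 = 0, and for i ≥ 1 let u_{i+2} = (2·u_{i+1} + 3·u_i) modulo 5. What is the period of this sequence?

4

Computing terms: u_1 = 4, u_2 = 0, u_3 = 2, u_4 = 4, u_5 = 4, u_6 = 0.
The sequence repeats with period 4.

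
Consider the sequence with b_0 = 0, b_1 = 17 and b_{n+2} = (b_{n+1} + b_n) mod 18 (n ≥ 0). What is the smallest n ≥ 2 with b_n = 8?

We have b_0 = 0, b_1 = 17, b_2 = 17, b_3 = 16, b_4 = 15, b_5 = 13, b_6 = 10, b_7 = 5, b_8 = 15, b_9 = 2, b_{10} = 17, b_{11} = 1, b_{12} = 0, b_{13} = 1, b_{14} = 1, b_{15} = 2, b_{16} = 3, b_{17} = 5, b_{18} = 8, b_{19} = 13, b_{20} = 3, b_{21} = 16, b_{22} = 1, b_{23} = 17, b_{24} = 0, b_{25} = 17.
Since (b_{24}, b_{25}) = (b_0, b_1) = (0, 17) (two consecutive terms determine the rest), the sequence is periodic with period 24.
The value 8 first appears (with n ≥ 2) at b_{18}.

18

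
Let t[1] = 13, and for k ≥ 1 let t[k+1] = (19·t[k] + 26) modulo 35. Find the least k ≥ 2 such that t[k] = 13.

We have t[1] = 13,  t[2] = 28,  t[3] = 33,  t[4] = 23,  t[5] = 8,  t[6] = 3,  t[7] = 13.
Since t[7] = t[1] = 13, the sequence is periodic with period 6.
The value 13 next appears (with k ≥ 2) at t[7].

7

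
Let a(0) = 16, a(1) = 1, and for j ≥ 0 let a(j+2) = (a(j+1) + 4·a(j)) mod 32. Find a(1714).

17

Computing terms: a(0) = 16; a(1) = 1; a(2) = 1; a(3) = 5; a(4) = 9; a(5) = 29; a(6) = 1; a(7) = 21; a(8) = 25; a(9) = 13; a(10) = 17; a(11) = 5; a(12) = 9.
Since (a(11), a(12)) = (a(3), a(4)) = (5, 9) (two consecutive terms determine the rest), the sequence is eventually periodic: after a pre-period of length 3 it cycles with period 8.
For j ≥ 3, a(j) depends only on (j - 3) mod 8. (1714 - 3) mod 8 = 7, so a(1714) = a(10) = 17.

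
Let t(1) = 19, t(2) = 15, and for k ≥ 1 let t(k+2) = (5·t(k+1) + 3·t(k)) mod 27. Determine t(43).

Listing terms: t(1) = 19; t(2) = 15; t(3) = 24; t(4) = 3; t(5) = 6; t(6) = 12; t(7) = 24; t(8) = 21; t(9) = 15; t(10) = 3; t(11) = 6.
Since (t(10), t(11)) = (t(4), t(5)) = (3, 6) (two consecutive terms determine the rest), the sequence is eventually periodic: after a pre-period of length 3 it cycles with period 6.
For k ≥ 4, t(k) depends only on (k - 4) mod 6. (43 - 4) mod 6 = 3, so t(43) = t(7) = 24.

24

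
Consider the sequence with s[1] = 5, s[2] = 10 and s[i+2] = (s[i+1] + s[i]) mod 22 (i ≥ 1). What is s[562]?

21

Listing terms: s[1] = 5; s[2] = 10; s[3] = 15; s[4] = 3; s[5] = 18; s[6] = 21; s[7] = 17; s[8] = 16; s[9] = 11; s[10] = 5; s[11] = 16; s[12] = 21; s[13] = 15; s[14] = 14; s[15] = 7; s[16] = 21; s[17] = 6; s[18] = 5; s[19] = 11; s[20] = 16; s[21] = 5; s[22] = 21; s[23] = 4; s[24] = 3; s[25] = 7; s[26] = 10; s[27] = 17; s[28] = 5; s[29] = 0; s[30] = 5; s[31] = 5; s[32] = 10.
Since (s[31], s[32]) = (s[1], s[2]) = (5, 10) (two consecutive terms determine the rest), the sequence is periodic with period 30.
So s[562] = s[1 + ((562-1) mod 30)] = s[22] = 21.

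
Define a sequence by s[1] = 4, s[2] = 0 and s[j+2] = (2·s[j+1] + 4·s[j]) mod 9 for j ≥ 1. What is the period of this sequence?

24

s[1] = 4,  s[2] = 0,  s[3] = 7,  s[4] = 5,  s[5] = 2,  s[6] = 6,  s[7] = 2,  s[8] = 1,  s[9] = 1,  s[10] = 6,  s[11] = 7,  s[12] = 2,  s[13] = 5,  s[14] = 0,  s[15] = 2,  s[16] = 4,  s[17] = 7,  s[18] = 3,  s[19] = 7,  s[20] = 8,  s[21] = 8,  s[22] = 3,  s[23] = 2,  s[24] = 7,  s[25] = 4,  s[26] = 0.
The sequence repeats with period 24.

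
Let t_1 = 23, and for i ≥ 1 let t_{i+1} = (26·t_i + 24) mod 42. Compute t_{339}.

26

We have t_1 = 23,  t_2 = 34,  t_3 = 26,  t_4 = 28,  t_5 = 38,  t_6 = 4,  t_7 = 2,  t_8 = 34.
Since t_8 = t_2 = 34, the sequence is eventually periodic: after a pre-period of length 1 it cycles with period 6.
For i ≥ 2, t_i depends only on (i - 2) mod 6. (339 - 2) mod 6 = 1, so t_{339} = t_3 = 26.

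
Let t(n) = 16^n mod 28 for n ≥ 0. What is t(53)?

Listing terms: t(0) = 1, t(1) = 16, t(2) = 4, t(3) = 8, t(4) = 16.
Since t(4) = t(1) = 16, the sequence is eventually periodic: after a pre-period of length 1 it cycles with period 3.
For n ≥ 1, t(n) depends only on (n - 1) mod 3. (53 - 1) mod 3 = 1, so t(53) = t(2) = 4.

4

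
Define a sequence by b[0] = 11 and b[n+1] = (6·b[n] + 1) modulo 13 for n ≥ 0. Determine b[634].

b[0] = 11, b[1] = 2, b[2] = 0, b[3] = 1, b[4] = 7, b[5] = 4, b[6] = 12, b[7] = 8, b[8] = 10, b[9] = 9, b[10] = 3, b[11] = 6, b[12] = 11.
Since b[12] = b[0] = 11, the sequence is periodic with period 12.
So b[634] = b[0 + ((634-0) mod 12)] = b[10] = 3.

3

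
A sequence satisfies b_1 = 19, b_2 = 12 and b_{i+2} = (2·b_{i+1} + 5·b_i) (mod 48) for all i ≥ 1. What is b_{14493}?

47

Listing terms: b_1 = 19,  b_2 = 12,  b_3 = 23,  b_4 = 10,  b_5 = 39,  b_6 = 32,  b_7 = 19,  b_8 = 6,  b_9 = 11,  b_{10} = 4,  b_{11} = 15,  b_{12} = 2,  b_{13} = 31,  b_{14} = 24,  b_{15} = 11,  b_{16} = 46,  b_{17} = 3,  b_{18} = 44,  b_{19} = 7,  b_{20} = 42,  b_{21} = 23,  b_{22} = 16,  b_{23} = 3,  b_{24} = 38,  b_{25} = 43,  b_{26} = 36,  b_{27} = 47,  b_{28} = 34,  b_{29} = 15,  b_{30} = 8,  b_{31} = 43,  b_{32} = 30,  b_{33} = 35,  b_{34} = 28,  b_{35} = 39,  b_{36} = 26,  b_{37} = 7,  b_{38} = 0,  b_{39} = 35,  b_{40} = 22,  b_{41} = 27,  b_{42} = 20,  b_{43} = 31,  b_{44} = 18,  b_{45} = 47,  b_{46} = 40,  b_{47} = 27,  b_{48} = 14,  b_{49} = 19,  b_{50} = 12.
Since (b_{49}, b_{50}) = (b_1, b_2) = (19, 12) (two consecutive terms determine the rest), the sequence is periodic with period 48.
(14493 - 1) mod 48 = 44, so b_{14493} = b_{45} = 47.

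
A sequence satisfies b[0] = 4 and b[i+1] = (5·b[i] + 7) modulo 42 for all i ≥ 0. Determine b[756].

Computing terms: b[0] = 4, b[1] = 27, b[2] = 16, b[3] = 3, b[4] = 22, b[5] = 33, b[6] = 4.
Since b[6] = b[0] = 4, the sequence is periodic with period 6.
(756 - 0) mod 6 = 0, so b[756] = b[0] = 4.

4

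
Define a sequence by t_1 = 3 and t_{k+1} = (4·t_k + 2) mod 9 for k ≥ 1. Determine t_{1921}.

0

We have t_1 = 3; t_2 = 5; t_3 = 4; t_4 = 0; t_5 = 2; t_6 = 1; t_7 = 6; t_8 = 8; t_9 = 7; t_{10} = 3.
Since t_{10} = t_1 = 3, the sequence is periodic with period 9.
So t_{1921} = t_{1 + ((1921-1) mod 9)} = t_4 = 0.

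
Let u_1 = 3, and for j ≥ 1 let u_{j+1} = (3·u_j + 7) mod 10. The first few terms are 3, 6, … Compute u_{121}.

3

Listing terms: u_1 = 3; u_2 = 6; u_3 = 5; u_4 = 2; u_5 = 3.
Since u_5 = u_1 = 3, the sequence is periodic with period 4.
(121 - 1) mod 4 = 0, so u_{121} = u_1 = 3.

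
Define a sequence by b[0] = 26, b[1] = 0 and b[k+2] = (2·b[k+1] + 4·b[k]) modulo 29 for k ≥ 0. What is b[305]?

12

Computing terms: b[0] = 26; b[1] = 0; b[2] = 17; b[3] = 5; b[4] = 20; b[5] = 2; b[6] = 26; b[7] = 2; b[8] = 21; b[9] = 21; b[10] = 10; b[11] = 17; b[12] = 16; b[13] = 13; b[14] = 3; b[15] = 0; b[16] = 12; b[17] = 24; b[18] = 9; b[19] = 27; b[20] = 3; b[21] = 27; b[22] = 8; b[23] = 8; b[24] = 19; b[25] = 12; b[26] = 13; b[27] = 16; b[28] = 26; b[29] = 0.
Since (b[28], b[29]) = (b[0], b[1]) = (26, 0) (two consecutive terms determine the rest), the sequence is periodic with period 28.
(305 - 0) mod 28 = 25, so b[305] = b[25] = 12.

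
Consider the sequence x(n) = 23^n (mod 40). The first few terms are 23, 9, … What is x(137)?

Listing terms: x(1) = 23, x(2) = 9, x(3) = 7, x(4) = 1, x(5) = 23.
Since x(5) = x(1) = 23, the sequence is periodic with period 4.
So x(137) = x(1 + ((137-1) mod 4)) = x(1) = 23.

23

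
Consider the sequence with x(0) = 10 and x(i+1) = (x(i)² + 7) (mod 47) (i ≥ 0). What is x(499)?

Computing terms: x(0) = 10; x(1) = 13; x(2) = 35; x(3) = 10.
Since x(3) = x(0) = 10, the sequence is periodic with period 3.
(499 - 0) mod 3 = 1, so x(499) = x(1) = 13.

13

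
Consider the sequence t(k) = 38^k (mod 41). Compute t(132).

40

We have t(1) = 38,  t(2) = 9,  t(3) = 14,  t(4) = 40,  t(5) = 3,  t(6) = 32,  t(7) = 27,  t(8) = 1,  t(9) = 38.
Since t(9) = t(1) = 38, the sequence is periodic with period 8.
So t(132) = t(1 + ((132-1) mod 8)) = t(4) = 40.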